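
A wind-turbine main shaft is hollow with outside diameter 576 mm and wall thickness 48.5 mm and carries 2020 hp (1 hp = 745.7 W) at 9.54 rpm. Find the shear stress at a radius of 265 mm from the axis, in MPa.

ω = 2π·9.54/60 = 0.9990 rad/s, so T = P/ω = 2020×745.7 / 0.9990 = 1.508e6 N·m.
J = π(d_o⁴ − d_i⁴)/32 = π(0.576⁴ − 0.479⁴)/32 = 5.638×10^-3 m⁴.
Shear stress varies linearly with radius: τ = T·r/J = 1.508e6 × 0.265 / 5.638×10^-3 = 7.086×10^7 Pa.

70.9 MPa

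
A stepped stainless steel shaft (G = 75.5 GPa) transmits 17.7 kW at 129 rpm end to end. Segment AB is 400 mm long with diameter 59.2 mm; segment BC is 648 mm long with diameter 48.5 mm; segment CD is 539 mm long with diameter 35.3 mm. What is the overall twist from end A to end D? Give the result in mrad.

87.8 mrad

ω = 2π·129/60 = 13.51 rad/s, so T = P/ω = 17.7×10³ / 13.51 = 1310 N·m.
J_AB = π(0.0592)⁴/32 = 1.21×10^-6 m⁴; J_BC = π(0.0485)⁴/32 = 5.43×10^-7 m⁴; J_CD = π(0.0353)⁴/32 = 1.52×10^-7 m⁴.
θ = (T/G)·Σ L_i/J_i = (1310/75.5×10⁹)·(0.400/1.21×10^-6 + 0.648/5.43×10^-7 + 0.539/1.52×10^-7) = 0.08782 rad.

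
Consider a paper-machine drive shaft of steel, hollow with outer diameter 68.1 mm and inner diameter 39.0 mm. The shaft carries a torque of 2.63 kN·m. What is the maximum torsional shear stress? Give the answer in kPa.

J = π(d_o⁴ − d_i⁴)/32 = π(0.0681⁴ − 0.0390⁴)/32 = 1.884×10^-6 m⁴.
τ_max = T·r/J = 2630 × 0.0340 / 1.884×10^-6 = 4.752×10^7 Pa.

47500 kPa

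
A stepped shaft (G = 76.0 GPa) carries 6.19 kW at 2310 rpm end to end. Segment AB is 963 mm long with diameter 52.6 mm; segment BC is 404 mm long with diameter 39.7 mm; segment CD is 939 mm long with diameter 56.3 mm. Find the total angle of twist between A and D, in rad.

0.00131 rad

ω = 2π·2310/60 = 241.9 rad/s, so T = P/ω = 6.19×10³ / 241.9 = 25.59 N·m.
J_AB = π(0.0526)⁴/32 = 7.52×10^-7 m⁴; J_BC = π(0.0397)⁴/32 = 2.44×10^-7 m⁴; J_CD = π(0.0563)⁴/32 = 9.86×10^-7 m⁴.
θ = (T/G)·Σ L_i/J_i = (25.59/76.0×10⁹)·(0.963/7.52×10^-7 + 0.404/2.44×10^-7 + 0.939/9.86×10^-7) = 1.310×10^-3 rad.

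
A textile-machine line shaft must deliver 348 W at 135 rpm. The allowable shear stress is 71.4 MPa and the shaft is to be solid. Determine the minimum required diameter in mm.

ω = 2π·135/60 = 14.14 rad/s, so T = P/ω = 348 / 14.14 = 24.62 N·m.
For a solid shaft τ_max = 16T/(πd³), so d = (16T/(π τ_allow))^(1/3) = (16·24.62/(π·7.14×10^7))^(1/3) = 0.01206 m.

12.1 mm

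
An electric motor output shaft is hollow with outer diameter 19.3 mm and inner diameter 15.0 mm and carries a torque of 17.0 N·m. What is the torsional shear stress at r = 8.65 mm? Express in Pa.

1.70e7 Pa

J = π(d_o⁴ − d_i⁴)/32 = π(0.0193⁴ − 0.0150⁴)/32 = 8.652×10^-9 m⁴.
Shear stress varies linearly with radius: τ = T·r/J = 17.00 × 0.00865 / 8.652×10^-9 = 1.700×10^7 Pa.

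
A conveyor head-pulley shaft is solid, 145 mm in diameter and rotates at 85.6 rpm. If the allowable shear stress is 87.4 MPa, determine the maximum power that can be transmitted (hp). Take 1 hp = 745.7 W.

J = πd⁴/32 = π(0.145)⁴/32 = 4.340×10^-5 m⁴.
T_max = τ_allow·J/r = 8.74×10^7 × 4.340×10^-5 / 0.0725 = 52320 N·m.
ω = 2π·85.6/60 = 8.964 rad/s, so P_max = T_max·ω = 4.690×10^5 W.

629 hp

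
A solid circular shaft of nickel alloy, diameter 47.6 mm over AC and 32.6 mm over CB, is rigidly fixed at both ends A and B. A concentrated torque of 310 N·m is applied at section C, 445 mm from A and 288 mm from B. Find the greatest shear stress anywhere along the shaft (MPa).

Compatibility: T_A·a/J_AC = T_B·b/J_CB with T_A + T_B = T₀.
J_AC = 5.04×10^-7 m⁴, J_CB = 1.11×10^-7 m⁴, so T_A = T₀·(J_AC/a)/((J_AC/a)+(J_CB/b)) = 231.4 N·m, T_B = 78.65 N·m.
τ in each portion: τ_AC = 1.09×10^7 Pa, τ_CB = 1.16×10^7 Pa; maximum is in CB.
τ_max = T_CB·r/J = 78.65·0.0163/1.11×10^-7 = 1.156×10^7 Pa.

11.6 MPa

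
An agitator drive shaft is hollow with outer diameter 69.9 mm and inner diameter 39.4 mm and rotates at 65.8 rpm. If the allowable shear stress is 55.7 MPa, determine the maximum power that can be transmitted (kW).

J = π(d_o⁴ − d_i⁴)/32 = π(0.0699⁴ − 0.0394⁴)/32 = 2.107×10^-6 m⁴.
T_max = τ_allow·J/r = 5.57×10^7 × 2.107×10^-6 / 0.0350 = 3358 N·m.
ω = 2π·65.8/60 = 6.891 rad/s, so P_max = T_max·ω = 2.314×10^4 W.

23.1 kW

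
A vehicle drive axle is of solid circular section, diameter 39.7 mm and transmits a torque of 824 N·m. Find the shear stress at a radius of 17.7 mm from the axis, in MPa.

J = πd⁴/32 = π(0.0397)⁴/32 = 2.439×10^-7 m⁴.
Shear stress varies linearly with radius: τ = T·r/J = 824.0 × 0.0177 / 2.439×10^-7 = 5.981×10^7 Pa.

59.8 MPa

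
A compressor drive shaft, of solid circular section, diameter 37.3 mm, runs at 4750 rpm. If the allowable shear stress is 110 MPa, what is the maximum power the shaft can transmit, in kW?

J = πd⁴/32 = π(0.0373)⁴/32 = 1.900×10^-7 m⁴.
T_max = τ_allow·J/r = 1.10×10^8 × 1.900×10^-7 / 0.0186 = 1121 N·m.
ω = 2π·4750/60 = 497.4 rad/s, so P_max = T_max·ω = 5.575×10^5 W.

558 kW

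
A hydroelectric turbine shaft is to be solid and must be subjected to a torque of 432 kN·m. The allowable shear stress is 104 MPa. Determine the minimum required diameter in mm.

277 mm

For a solid shaft τ_max = 16T/(πd³), so d = (16T/(π τ_allow))^(1/3) = (16·432000/(π·1.04×10^8))^(1/3) = 0.2766 m.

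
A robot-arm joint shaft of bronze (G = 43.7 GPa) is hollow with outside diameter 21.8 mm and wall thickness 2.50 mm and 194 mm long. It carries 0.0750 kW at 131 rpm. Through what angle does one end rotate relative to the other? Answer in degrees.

0.0969°

ω = 2π·131/60 = 13.72 rad/s, so T = P/ω = 0.0750×10³ / 13.72 = 5.467 N·m.
J = π(d_o⁴ − d_i⁴)/32 = π(0.0218⁴ − 0.0168⁴)/32 = 1.435×10^-8 m⁴.
θ = T·L/(G·J) = 5.467 × 0.194 / (43.7×10⁹ × 1.435×10^-8) = 1.691×10^-3 rad.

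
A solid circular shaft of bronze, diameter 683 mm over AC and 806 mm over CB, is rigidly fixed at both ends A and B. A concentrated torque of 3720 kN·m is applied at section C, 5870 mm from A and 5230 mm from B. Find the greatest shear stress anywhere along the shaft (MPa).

24.8 MPa

Compatibility: T_A·a/J_AC = T_B·b/J_CB with T_A + T_B = T₀.
J_AC = 0.0214 m⁴, J_CB = 0.0414 m⁴, so T_A = T₀·(J_AC/a)/((J_AC/a)+(J_CB/b)) = 1.171e6 N·m, T_B = 2.549e6 N·m.
τ in each portion: τ_AC = 1.87×10^7 Pa, τ_CB = 2.48×10^7 Pa; maximum is in CB.
τ_max = T_CB·r/J = 2.549e6·0.403/0.0414 = 2.479×10^7 Pa.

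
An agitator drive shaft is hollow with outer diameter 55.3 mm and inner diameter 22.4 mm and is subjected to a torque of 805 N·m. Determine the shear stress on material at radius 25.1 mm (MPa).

J = π(d_o⁴ − d_i⁴)/32 = π(0.0553⁴ − 0.0224⁴)/32 = 8.934×10^-7 m⁴.
Shear stress varies linearly with radius: τ = T·r/J = 805.0 × 0.0251 / 8.934×10^-7 = 2.262×10^7 Pa.

22.6 MPa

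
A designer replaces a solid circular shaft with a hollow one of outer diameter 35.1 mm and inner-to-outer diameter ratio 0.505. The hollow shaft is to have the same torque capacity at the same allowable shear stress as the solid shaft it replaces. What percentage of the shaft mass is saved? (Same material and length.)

22.1 %

Equal τ_max and T ⇒ the solid shaft needs d_s³ = d_o³(1−k⁴), so d_s = 35.1·(1−0.505⁴)^(1/3) = 34.32 mm.
Area ratio A_h/A_s = d_o²(1−k²)/d_s² = (1−k²)/(1−k⁴)^(2/3) = 0.7791.
Mass saving = 1 − 0.7791 = 22.1 %.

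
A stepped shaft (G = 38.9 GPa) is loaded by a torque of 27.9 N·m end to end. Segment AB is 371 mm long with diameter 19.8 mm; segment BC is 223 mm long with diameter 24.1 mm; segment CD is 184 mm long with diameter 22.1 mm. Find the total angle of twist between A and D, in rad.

0.0281 rad

J_AB = π(0.0198)⁴/32 = 1.51×10^-8 m⁴; J_BC = π(0.0241)⁴/32 = 3.31×10^-8 m⁴; J_CD = π(0.0221)⁴/32 = 2.34×10^-8 m⁴.
θ = (T/G)·Σ L_i/J_i = (27.90/38.9×10⁹)·(0.371/1.51×10^-8 + 0.223/3.31×10^-8 + 0.184/2.34×10^-8) = 0.02810 rad.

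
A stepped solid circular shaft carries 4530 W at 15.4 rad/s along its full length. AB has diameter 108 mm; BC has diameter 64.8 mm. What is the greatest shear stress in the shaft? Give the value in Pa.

5.51e6 Pa

ω = 15.4 rad/s, so T = P/ω = 4530 / 15.40 = 294.2 N·m.
Under the same torque, τ_max = 16T/(πd³) is largest where d is smallest — segment BC (d = 64.8 mm).
τ_max = 16·294.2/(π·(0.0648)³) = 5.506×10^6 Pa.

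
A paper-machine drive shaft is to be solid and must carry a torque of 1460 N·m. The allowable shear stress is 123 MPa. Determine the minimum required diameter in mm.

For a solid shaft τ_max = 16T/(πd³), so d = (16T/(π τ_allow))^(1/3) = (16·1460/(π·1.23×10^8))^(1/3) = 0.03925 m.

39.2 mm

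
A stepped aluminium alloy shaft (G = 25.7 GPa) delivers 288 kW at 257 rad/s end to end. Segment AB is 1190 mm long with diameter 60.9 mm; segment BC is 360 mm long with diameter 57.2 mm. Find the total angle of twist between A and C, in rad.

0.0534 rad

ω = 257 rad/s, so T = P/ω = 288×10³ / 257.0 = 1121 N·m.
J_AB = π(0.0609)⁴/32 = 1.35×10^-6 m⁴; J_BC = π(0.0572)⁴/32 = 1.05×10^-6 m⁴.
θ = (T/G)·Σ L_i/J_i = (1121/25.7×10⁹)·(1.19/1.35×10^-6 + 0.360/1.05×10^-6) = 0.05336 rad.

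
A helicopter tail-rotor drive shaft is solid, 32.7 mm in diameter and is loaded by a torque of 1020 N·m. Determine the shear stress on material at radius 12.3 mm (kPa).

112000 kPa

J = πd⁴/32 = π(0.0327)⁴/32 = 1.123×10^-7 m⁴.
Shear stress varies linearly with radius: τ = T·r/J = 1020 × 0.0123 / 1.123×10^-7 = 1.118×10^8 Pa.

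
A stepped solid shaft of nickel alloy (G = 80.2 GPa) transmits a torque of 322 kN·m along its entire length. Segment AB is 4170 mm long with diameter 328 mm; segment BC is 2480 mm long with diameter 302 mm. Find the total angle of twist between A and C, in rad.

0.0269 rad

J_AB = π(0.328)⁴/32 = 1.14×10^-3 m⁴; J_BC = π(0.302)⁴/32 = 8.17×10^-4 m⁴.
θ = (T/G)·Σ L_i/J_i = (322000/80.2×10⁹)·(4.17/1.14×10^-3 + 2.48/8.17×10^-4) = 0.02693 rad.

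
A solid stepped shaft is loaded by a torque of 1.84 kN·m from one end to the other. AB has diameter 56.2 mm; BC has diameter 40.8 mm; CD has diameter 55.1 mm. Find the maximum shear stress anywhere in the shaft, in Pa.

Under the same torque, τ_max = 16T/(πd³) is largest where d is smallest — segment BC (d = 40.8 mm).
τ_max = 16·1840/(π·(0.0408)³) = 1.380×10^8 Pa.

1.38e8 Pa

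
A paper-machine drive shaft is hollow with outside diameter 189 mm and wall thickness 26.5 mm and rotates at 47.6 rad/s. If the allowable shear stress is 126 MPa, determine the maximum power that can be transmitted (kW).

J = π(d_o⁴ − d_i⁴)/32 = π(0.189⁴ − 0.136⁴)/32 = 9.168×10^-5 m⁴.
T_max = τ_allow·J/r = 1.26×10^8 × 9.168×10^-5 / 0.0945 = 122200 N·m.
ω = 47.6 rad/s, so P_max = T_max·ω = 5.819×10^6 W.

5820 kW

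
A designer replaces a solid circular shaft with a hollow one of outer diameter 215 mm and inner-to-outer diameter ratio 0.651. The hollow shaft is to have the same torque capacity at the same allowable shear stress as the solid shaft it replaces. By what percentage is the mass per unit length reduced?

Equal τ_max and T ⇒ the solid shaft needs d_s³ = d_o³(1−k⁴), so d_s = 215·(1−0.651⁴)^(1/3) = 201.3 mm.
Area ratio A_h/A_s = d_o²(1−k²)/d_s² = (1−k²)/(1−k⁴)^(2/3) = 0.6575.
Mass saving = 1 − 0.6575 = 34.3 %.

34.3 %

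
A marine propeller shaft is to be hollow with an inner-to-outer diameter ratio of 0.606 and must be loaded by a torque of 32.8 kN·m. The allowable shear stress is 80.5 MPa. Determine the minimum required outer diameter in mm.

For a hollow shaft with d_i/d_o = 0.606: τ_max = 16T/(π d_o³ (1−k⁴)), so d_o = [16T/(π τ_allow (1−k⁴))]^(1/3) = [16·32800/(π·8.05×10^7·0.8651)]^(1/3) = 0.1339 m.

134 mm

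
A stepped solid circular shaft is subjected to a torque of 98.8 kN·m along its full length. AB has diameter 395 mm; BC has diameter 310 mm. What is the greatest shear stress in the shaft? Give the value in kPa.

Under the same torque, τ_max = 16T/(πd³) is largest where d is smallest — segment BC (d = 310 mm).
τ_max = 16·98800/(π·(0.310)³) = 1.689×10^7 Pa.

16900 kPa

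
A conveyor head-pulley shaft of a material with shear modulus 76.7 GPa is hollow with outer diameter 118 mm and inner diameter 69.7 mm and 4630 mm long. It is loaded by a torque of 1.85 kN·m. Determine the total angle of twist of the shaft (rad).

J = π(d_o⁴ − d_i⁴)/32 = π(0.118⁴ − 0.0697⁴)/32 = 1.672×10^-5 m⁴.
θ = T·L/(G·J) = 1850 × 4.63 / (76.7×10⁹ × 1.672×10^-5) = 6.680×10^-3 rad.

0.00668 rad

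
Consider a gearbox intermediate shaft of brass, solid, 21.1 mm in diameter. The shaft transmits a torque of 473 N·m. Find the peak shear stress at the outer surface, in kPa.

J = πd⁴/32 = π(0.0211)⁴/32 = 1.946×10^-8 m⁴.
τ_max = T·r/J = 473.0 × 0.0106 / 1.946×10^-8 = 2.564×10^8 Pa.

256000 kPa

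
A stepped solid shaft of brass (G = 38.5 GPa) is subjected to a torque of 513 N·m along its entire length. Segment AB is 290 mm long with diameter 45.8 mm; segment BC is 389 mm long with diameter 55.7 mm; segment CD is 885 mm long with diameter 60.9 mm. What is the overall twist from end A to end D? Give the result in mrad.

J_AB = π(0.0458)⁴/32 = 4.32×10^-7 m⁴; J_BC = π(0.0557)⁴/32 = 9.45×10^-7 m⁴; J_CD = π(0.0609)⁴/32 = 1.35×10^-6 m⁴.
θ = (T/G)·Σ L_i/J_i = (513.0/38.5×10⁹)·(0.290/4.32×10^-7 + 0.389/9.45×10^-7 + 0.885/1.35×10^-6) = 0.02316 rad.

23.2 mrad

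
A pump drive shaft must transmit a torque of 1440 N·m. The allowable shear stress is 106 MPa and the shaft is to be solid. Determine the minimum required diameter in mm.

For a solid shaft τ_max = 16T/(πd³), so d = (16T/(π τ_allow))^(1/3) = (16·1440/(π·1.06×10^8))^(1/3) = 0.04105 m.

41.1 mm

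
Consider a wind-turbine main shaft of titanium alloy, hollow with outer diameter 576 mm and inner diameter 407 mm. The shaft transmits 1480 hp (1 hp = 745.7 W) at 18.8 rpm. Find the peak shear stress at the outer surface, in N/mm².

19.9 N/mm²

ω = 2π·18.8/60 = 1.969 rad/s, so T = P/ω = 1480×745.7 / 1.969 = 560600 N·m.
J = π(d_o⁴ − d_i⁴)/32 = π(0.576⁴ − 0.407⁴)/32 = 8.113×10^-3 m⁴.
τ_max = T·r/J = 560600 × 0.288 / 8.113×10^-3 = 1.990×10^7 Pa.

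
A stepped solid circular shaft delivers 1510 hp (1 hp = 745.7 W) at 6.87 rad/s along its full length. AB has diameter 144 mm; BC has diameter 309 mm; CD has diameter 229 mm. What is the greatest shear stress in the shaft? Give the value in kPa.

ω = 6.87 rad/s, so T = P/ω = 1510×745.7 / 6.870 = 163900 N·m.
Under the same torque, τ_max = 16T/(πd³) is largest where d is smallest — segment AB (d = 144 mm).
τ_max = 16·163900/(π·(0.144)³) = 2.796×10^8 Pa.

280000 kPa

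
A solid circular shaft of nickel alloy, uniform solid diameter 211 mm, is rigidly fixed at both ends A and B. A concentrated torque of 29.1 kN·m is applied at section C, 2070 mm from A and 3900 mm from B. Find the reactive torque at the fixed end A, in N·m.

With uniform GJ and both ends fixed, compatibility θ_AC = θ_CB gives T_A·a = T_B·b, together with T_A + T_B = T₀.
T_A = T₀·b/(a+b) = 29100·3900/5970 = 19010 N·m; T_B = 10090 N·m.

19000 N·m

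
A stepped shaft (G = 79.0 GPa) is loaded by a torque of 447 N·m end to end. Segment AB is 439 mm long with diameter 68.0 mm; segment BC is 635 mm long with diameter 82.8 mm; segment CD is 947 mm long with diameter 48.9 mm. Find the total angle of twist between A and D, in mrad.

J_AB = π(0.0680)⁴/32 = 2.10×10^-6 m⁴; J_BC = π(0.0828)⁴/32 = 4.61×10^-6 m⁴; J_CD = π(0.0489)⁴/32 = 5.61×10^-7 m⁴.
θ = (T/G)·Σ L_i/J_i = (447.0/79.0×10⁹)·(0.439/2.10×10^-6 + 0.635/4.61×10^-6 + 0.947/5.61×10^-7) = 0.01151 rad.

11.5 mrad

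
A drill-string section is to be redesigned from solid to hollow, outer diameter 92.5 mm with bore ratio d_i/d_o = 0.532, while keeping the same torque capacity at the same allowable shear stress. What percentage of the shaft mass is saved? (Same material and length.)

Equal τ_max and T ⇒ the solid shaft needs d_s³ = d_o³(1−k⁴), so d_s = 92.5·(1−0.532⁴)^(1/3) = 89.96 mm.
Area ratio A_h/A_s = d_o²(1−k²)/d_s² = (1−k²)/(1−k⁴)^(2/3) = 0.7580.
Mass saving = 1 − 0.7580 = 24.2 %.

24.2 %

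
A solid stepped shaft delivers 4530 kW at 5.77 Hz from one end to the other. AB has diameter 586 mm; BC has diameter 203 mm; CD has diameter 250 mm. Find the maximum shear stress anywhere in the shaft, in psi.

ω = 2π·5.77 = 36.25 rad/s, so T = P/ω = 4530×10³ / 36.25 = 125000 N·m.
Under the same torque, τ_max = 16T/(πd³) is largest where d is smallest — segment BC (d = 203 mm).
τ_max = 16·125000/(π·(0.203)³) = 7.607×10^7 Pa.

11000 psi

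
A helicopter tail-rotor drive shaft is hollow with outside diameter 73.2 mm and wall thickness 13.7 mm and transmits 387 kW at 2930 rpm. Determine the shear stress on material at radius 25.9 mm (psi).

ω = 2π·2930/60 = 306.8 rad/s, so T = P/ω = 387×10³ / 306.8 = 1261 N·m.
J = π(d_o⁴ − d_i⁴)/32 = π(0.0732⁴ − 0.0458⁴)/32 = 2.387×10^-6 m⁴.
Shear stress varies linearly with radius: τ = T·r/J = 1261 × 0.0259 / 2.387×10^-6 = 1.369×10^7 Pa.

1990 psi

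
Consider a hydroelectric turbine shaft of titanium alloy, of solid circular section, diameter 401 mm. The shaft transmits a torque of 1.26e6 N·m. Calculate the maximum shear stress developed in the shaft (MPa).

99.5 MPa

J = πd⁴/32 = π(0.401)⁴/32 = 2.539×10^-3 m⁴.
τ_max = T·r/J = 1.260e6 × 0.201 / 2.539×10^-3 = 9.952×10^7 Pa.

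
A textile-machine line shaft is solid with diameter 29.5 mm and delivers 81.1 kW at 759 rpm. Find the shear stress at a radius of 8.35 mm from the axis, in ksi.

ω = 2π·759/60 = 79.48 rad/s, so T = P/ω = 81.1×10³ / 79.48 = 1020 N·m.
J = πd⁴/32 = π(0.0295)⁴/32 = 7.435×10^-8 m⁴.
Shear stress varies linearly with radius: τ = T·r/J = 1020 × 0.00835 / 7.435×10^-8 = 1.146×10^8 Pa.

16.6 ksi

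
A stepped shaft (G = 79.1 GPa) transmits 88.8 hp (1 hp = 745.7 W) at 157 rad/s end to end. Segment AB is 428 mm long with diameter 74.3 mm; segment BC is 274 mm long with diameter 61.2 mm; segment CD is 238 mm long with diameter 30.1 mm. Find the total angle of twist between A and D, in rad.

ω = 157 rad/s, so T = P/ω = 88.8×745.7 / 157.0 = 421.8 N·m.
J_AB = π(0.0743)⁴/32 = 2.99×10^-6 m⁴; J_BC = π(0.0612)⁴/32 = 1.38×10^-6 m⁴; J_CD = π(0.0301)⁴/32 = 8.06×10^-8 m⁴.
θ = (T/G)·Σ L_i/J_i = (421.8/79.1×10⁹)·(0.428/2.99×10^-6 + 0.274/1.38×10^-6 + 0.238/8.06×10^-8) = 0.01757 rad.

0.0176 rad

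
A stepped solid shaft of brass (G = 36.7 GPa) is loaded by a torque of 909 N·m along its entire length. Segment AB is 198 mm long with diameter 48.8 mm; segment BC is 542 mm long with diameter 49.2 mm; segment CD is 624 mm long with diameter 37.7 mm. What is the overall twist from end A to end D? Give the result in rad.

J_AB = π(0.0488)⁴/32 = 5.57×10^-7 m⁴; J_BC = π(0.0492)⁴/32 = 5.75×10^-7 m⁴; J_CD = π(0.0377)⁴/32 = 1.98×10^-7 m⁴.
θ = (T/G)·Σ L_i/J_i = (909.0/36.7×10⁹)·(0.198/5.57×10^-7 + 0.542/5.75×10^-7 + 0.624/1.98×10^-7) = 0.1101 rad.

0.110 rad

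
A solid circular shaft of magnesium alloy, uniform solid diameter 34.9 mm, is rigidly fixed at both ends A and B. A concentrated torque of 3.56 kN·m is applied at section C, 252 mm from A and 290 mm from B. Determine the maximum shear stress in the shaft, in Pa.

2.28e8 Pa

With uniform GJ and both ends fixed, compatibility θ_AC = θ_CB gives T_A·a = T_B·b, together with T_A + T_B = T₀.
T_A = T₀·b/(a+b) = 3560·290/542.0 = 1905 N·m; T_B = 1655 N·m.
τ in each portion: τ_AC = 2.28×10^8 Pa, τ_CB = 1.98×10^8 Pa; maximum is in AC.
τ_max = T_AC·r/J = 1905·0.0175/1.46×10^-7 = 2.282×10^8 Pa.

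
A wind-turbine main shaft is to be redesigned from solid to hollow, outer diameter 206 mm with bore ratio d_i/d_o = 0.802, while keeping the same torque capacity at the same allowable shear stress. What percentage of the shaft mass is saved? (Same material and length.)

49.1 %

Equal τ_max and T ⇒ the solid shaft needs d_s³ = d_o³(1−k⁴), so d_s = 206·(1−0.802⁴)^(1/3) = 172.4 mm.
Area ratio A_h/A_s = d_o²(1−k²)/d_s² = (1−k²)/(1−k⁴)^(2/3) = 0.5093.
Mass saving = 1 − 0.5093 = 49.1 %.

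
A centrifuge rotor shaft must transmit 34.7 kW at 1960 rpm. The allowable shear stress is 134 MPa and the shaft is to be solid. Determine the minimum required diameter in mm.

18.6 mm

ω = 2π·1960/60 = 205.3 rad/s, so T = P/ω = 34.7×10³ / 205.3 = 169.1 N·m.
For a solid shaft τ_max = 16T/(πd³), so d = (16T/(π τ_allow))^(1/3) = (16·169.1/(π·1.34×10^8))^(1/3) = 0.01859 m.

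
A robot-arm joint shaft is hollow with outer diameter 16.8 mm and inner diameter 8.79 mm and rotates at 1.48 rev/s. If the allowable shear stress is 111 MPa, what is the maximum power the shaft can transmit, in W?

J = π(d_o⁴ − d_i⁴)/32 = π(0.0168⁴ − 0.00879⁴)/32 = 7.234×10^-9 m⁴.
T_max = τ_allow·J/r = 1.11×10^8 × 7.234×10^-9 / 0.00840 = 95.60 N·m.
ω = 2π·1.48 = 9.299 rad/s, so P_max = T_max·ω = 889.0 W.

889 W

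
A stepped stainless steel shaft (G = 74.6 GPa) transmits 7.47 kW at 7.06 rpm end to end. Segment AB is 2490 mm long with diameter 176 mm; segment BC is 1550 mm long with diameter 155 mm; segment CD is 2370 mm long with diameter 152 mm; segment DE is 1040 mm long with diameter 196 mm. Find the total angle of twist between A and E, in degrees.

ω = 2π·7.06/60 = 0.7393 rad/s, so T = P/ω = 7.47×10³ / 0.7393 = 10100 N·m.
J_AB = π(0.176)⁴/32 = 9.42×10^-5 m⁴; J_BC = π(0.155)⁴/32 = 5.67×10^-5 m⁴; J_CD = π(0.152)⁴/32 = 5.24×10^-5 m⁴; J_DE = π(0.196)⁴/32 = 1.45×10^-4 m⁴.
θ = (T/G)·Σ L_i/J_i = (10100/74.6×10⁹)·(2.49/9.42×10^-5 + 1.55/5.67×10^-5 + 2.37/5.24×10^-5 + 1.04/1.45×10^-4) = 0.01438 rad.

0.824°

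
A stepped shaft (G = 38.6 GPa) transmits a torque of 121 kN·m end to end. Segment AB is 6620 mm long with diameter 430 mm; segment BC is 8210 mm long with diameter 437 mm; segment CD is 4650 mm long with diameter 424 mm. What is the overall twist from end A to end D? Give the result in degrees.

J_AB = π(0.430)⁴/32 = 3.36×10^-3 m⁴; J_BC = π(0.437)⁴/32 = 3.58×10^-3 m⁴; J_CD = π(0.424)⁴/32 = 3.17×10^-3 m⁴.
θ = (T/G)·Σ L_i/J_i = (121000/38.6×10⁹)·(6.62/3.36×10^-3 + 8.21/3.58×10^-3 + 4.65/3.17×10^-3) = 0.01796 rad.

1.03°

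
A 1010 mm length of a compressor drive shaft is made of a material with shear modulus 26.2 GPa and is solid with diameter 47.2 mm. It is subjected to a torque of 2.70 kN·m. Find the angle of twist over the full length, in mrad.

J = πd⁴/32 = π(0.0472)⁴/32 = 4.873×10^-7 m⁴.
θ = T·L/(G·J) = 2700 × 1.01 / (26.2×10⁹ × 4.873×10^-7) = 0.2136 rad.

214 mrad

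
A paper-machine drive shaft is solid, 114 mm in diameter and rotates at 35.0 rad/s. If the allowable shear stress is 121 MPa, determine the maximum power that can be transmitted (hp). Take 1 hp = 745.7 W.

J = πd⁴/32 = π(0.114)⁴/32 = 1.658×10^-5 m⁴.
T_max = τ_allow·J/r = 1.21×10^8 × 1.658×10^-5 / 0.0570 = 35200 N·m.
ω = 35.0 rad/s, so P_max = T_max·ω = 1.232×10^6 W.

1650 hp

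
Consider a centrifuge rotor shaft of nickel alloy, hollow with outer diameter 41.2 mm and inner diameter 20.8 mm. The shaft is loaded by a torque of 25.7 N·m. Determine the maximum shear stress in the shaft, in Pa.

2.00e6 Pa

J = π(d_o⁴ − d_i⁴)/32 = π(0.0412⁴ − 0.0208⁴)/32 = 2.645×10^-7 m⁴.
τ_max = T·r/J = 25.70 × 0.0206 / 2.645×10^-7 = 2.002×10^6 Pa.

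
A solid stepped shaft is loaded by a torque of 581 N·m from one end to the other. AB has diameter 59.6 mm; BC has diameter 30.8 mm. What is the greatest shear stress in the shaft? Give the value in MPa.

101 MPa

Under the same torque, τ_max = 16T/(πd³) is largest where d is smallest — segment BC (d = 30.8 mm).
τ_max = 16·581.0/(π·(0.0308)³) = 1.013×10^8 Pa.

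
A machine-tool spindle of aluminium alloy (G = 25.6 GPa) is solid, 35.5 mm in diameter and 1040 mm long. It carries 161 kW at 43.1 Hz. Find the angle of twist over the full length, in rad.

0.155 rad

ω = 2π·43.1 = 270.8 rad/s, so T = P/ω = 161×10³ / 270.8 = 594.5 N·m.
J = πd⁴/32 = π(0.0355)⁴/32 = 1.559×10^-7 m⁴.
θ = T·L/(G·J) = 594.5 × 1.04 / (25.6×10⁹ × 1.559×10^-7) = 0.1549 rad.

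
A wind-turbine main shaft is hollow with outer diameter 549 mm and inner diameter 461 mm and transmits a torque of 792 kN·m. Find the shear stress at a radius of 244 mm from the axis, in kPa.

43100 kPa

J = π(d_o⁴ − d_i⁴)/32 = π(0.549⁴ − 0.461⁴)/32 = 4.484×10^-3 m⁴.
Shear stress varies linearly with radius: τ = T·r/J = 792000 × 0.244 / 4.484×10^-3 = 4.309×10^7 Pa.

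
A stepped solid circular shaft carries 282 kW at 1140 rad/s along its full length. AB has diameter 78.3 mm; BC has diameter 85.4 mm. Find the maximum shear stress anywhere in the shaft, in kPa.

ω = 1140 rad/s, so T = P/ω = 282×10³ / 1140 = 247.4 N·m.
Under the same torque, τ_max = 16T/(πd³) is largest where d is smallest — segment AB (d = 78.3 mm).
τ_max = 16·247.4/(π·(0.0783)³) = 2.624×10^6 Pa.

2620 kPa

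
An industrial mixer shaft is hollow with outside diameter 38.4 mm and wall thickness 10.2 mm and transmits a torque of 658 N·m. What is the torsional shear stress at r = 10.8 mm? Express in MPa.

35.0 MPa

J = π(d_o⁴ − d_i⁴)/32 = π(0.0384⁴ − 0.0180⁴)/32 = 2.032×10^-7 m⁴.
Shear stress varies linearly with radius: τ = T·r/J = 658.0 × 0.0108 / 2.032×10^-7 = 3.498×10^7 Pa.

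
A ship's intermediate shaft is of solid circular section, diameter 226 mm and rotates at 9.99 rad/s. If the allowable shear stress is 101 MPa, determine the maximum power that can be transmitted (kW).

2290 kW

J = πd⁴/32 = π(0.226)⁴/32 = 2.561×10^-4 m⁴.
T_max = τ_allow·J/r = 1.01×10^8 × 2.561×10^-4 / 0.113 = 228900 N·m.
ω = 9.99 rad/s, so P_max = T_max·ω = 2.287×10^6 W.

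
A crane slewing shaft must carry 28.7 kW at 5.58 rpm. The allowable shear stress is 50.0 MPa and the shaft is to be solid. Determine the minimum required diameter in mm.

171 mm

ω = 2π·5.58/60 = 0.5843 rad/s, so T = P/ω = 28.7×10³ / 0.5843 = 49120 N·m.
For a solid shaft τ_max = 16T/(πd³), so d = (16T/(π τ_allow))^(1/3) = (16·49120/(π·5.00×10^7))^(1/3) = 0.1710 m.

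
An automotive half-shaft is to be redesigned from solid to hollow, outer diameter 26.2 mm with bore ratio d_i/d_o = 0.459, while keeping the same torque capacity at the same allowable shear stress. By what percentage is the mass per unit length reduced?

Equal τ_max and T ⇒ the solid shaft needs d_s³ = d_o³(1−k⁴), so d_s = 26.2·(1−0.459⁴)^(1/3) = 25.81 mm.
Area ratio A_h/A_s = d_o²(1−k²)/d_s² = (1−k²)/(1−k⁴)^(2/3) = 0.8136.
Mass saving = 1 − 0.8136 = 18.6 %.

18.6 %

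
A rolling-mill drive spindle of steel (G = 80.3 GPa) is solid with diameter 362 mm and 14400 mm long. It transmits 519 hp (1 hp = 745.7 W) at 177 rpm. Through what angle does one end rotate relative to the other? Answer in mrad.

ω = 2π·177/60 = 18.54 rad/s, so T = P/ω = 519×745.7 / 18.54 = 20880 N·m.
J = πd⁴/32 = π(0.362)⁴/32 = 1.686×10^-3 m⁴.
θ = T·L/(G·J) = 20880 × 14.4 / (80.3×10⁹ × 1.686×10^-3) = 2.221×10^-3 rad.

2.22 mrad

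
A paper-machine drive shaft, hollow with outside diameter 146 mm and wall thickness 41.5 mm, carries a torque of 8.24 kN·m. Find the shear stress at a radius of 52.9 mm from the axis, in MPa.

10.1 MPa

J = π(d_o⁴ − d_i⁴)/32 = π(0.146⁴ − 0.0630⁴)/32 = 4.306×10^-5 m⁴.
Shear stress varies linearly with radius: τ = T·r/J = 8240 × 0.0529 / 4.306×10^-5 = 1.012×10^7 Pa.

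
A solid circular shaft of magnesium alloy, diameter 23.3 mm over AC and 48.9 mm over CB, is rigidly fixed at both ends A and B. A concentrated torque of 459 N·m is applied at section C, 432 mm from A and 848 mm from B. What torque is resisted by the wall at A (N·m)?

Compatibility: T_A·a/J_AC = T_B·b/J_CB with T_A + T_B = T₀.
J_AC = 2.89×10^-8 m⁴, J_CB = 5.61×10^-7 m⁴, so T_A = T₀·(J_AC/a)/((J_AC/a)+(J_CB/b)) = 42.17 N·m, T_B = 416.8 N·m.

42.2 N·m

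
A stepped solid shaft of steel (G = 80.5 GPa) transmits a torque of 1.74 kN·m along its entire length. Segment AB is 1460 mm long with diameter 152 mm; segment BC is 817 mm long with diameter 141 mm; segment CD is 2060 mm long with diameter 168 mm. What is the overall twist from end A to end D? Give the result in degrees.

0.0932°

J_AB = π(0.152)⁴/32 = 5.24×10^-5 m⁴; J_BC = π(0.141)⁴/32 = 3.88×10^-5 m⁴; J_CD = π(0.168)⁴/32 = 7.82×10^-5 m⁴.
θ = (T/G)·Σ L_i/J_i = (1740/80.5×10⁹)·(1.46/5.24×10^-5 + 0.817/3.88×10^-5 + 2.06/7.82×10^-5) = 1.627×10^-3 rad.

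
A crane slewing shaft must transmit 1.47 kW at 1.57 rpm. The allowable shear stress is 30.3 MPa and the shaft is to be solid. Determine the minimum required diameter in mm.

115 mm

ω = 2π·1.57/60 = 0.1644 rad/s, so T = P/ω = 1.47×10³ / 0.1644 = 8941 N·m.
For a solid shaft τ_max = 16T/(πd³), so d = (16T/(π τ_allow))^(1/3) = (16·8941/(π·3.03×10^7))^(1/3) = 0.1145 m.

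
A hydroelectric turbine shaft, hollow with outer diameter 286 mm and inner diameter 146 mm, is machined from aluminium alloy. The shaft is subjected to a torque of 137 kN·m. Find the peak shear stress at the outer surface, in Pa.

3.20e7 Pa

J = π(d_o⁴ − d_i⁴)/32 = π(0.286⁴ − 0.146⁴)/32 = 6.122×10^-4 m⁴.
τ_max = T·r/J = 137000 × 0.143 / 6.122×10^-4 = 3.200×10^7 Pa.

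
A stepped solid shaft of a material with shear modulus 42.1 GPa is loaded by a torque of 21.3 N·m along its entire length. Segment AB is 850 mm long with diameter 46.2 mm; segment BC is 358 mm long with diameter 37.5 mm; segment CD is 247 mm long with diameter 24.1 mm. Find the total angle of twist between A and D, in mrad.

5.67 mrad

J_AB = π(0.0462)⁴/32 = 4.47×10^-7 m⁴; J_BC = π(0.0375)⁴/32 = 1.94×10^-7 m⁴; J_CD = π(0.0241)⁴/32 = 3.31×10^-8 m⁴.
θ = (T/G)·Σ L_i/J_i = (21.30/42.1×10⁹)·(0.850/4.47×10^-7 + 0.358/1.94×10^-7 + 0.247/3.31×10^-8) = 5.668×10^-3 rad.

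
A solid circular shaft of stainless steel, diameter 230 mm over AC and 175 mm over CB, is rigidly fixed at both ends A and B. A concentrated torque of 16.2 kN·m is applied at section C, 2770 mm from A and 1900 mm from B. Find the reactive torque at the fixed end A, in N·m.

Compatibility: T_A·a/J_AC = T_B·b/J_CB with T_A + T_B = T₀.
J_AC = 2.75×10^-4 m⁴, J_CB = 9.21×10^-5 m⁴, so T_A = T₀·(J_AC/a)/((J_AC/a)+(J_CB/b)) = 10880 N·m, T_B = 5317 N·m.

10900 N·m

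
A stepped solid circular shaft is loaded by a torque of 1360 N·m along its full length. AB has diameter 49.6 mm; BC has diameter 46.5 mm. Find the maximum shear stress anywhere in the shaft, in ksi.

9.99 ksi

Under the same torque, τ_max = 16T/(πd³) is largest where d is smallest — segment BC (d = 46.5 mm).
τ_max = 16·1360/(π·(0.0465)³) = 6.889×10^7 Pa.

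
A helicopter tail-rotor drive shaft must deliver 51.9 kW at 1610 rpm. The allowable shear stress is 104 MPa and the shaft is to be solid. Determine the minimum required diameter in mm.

24.7 mm

ω = 2π·1610/60 = 168.6 rad/s, so T = P/ω = 51.9×10³ / 168.6 = 307.8 N·m.
For a solid shaft τ_max = 16T/(πd³), so d = (16T/(π τ_allow))^(1/3) = (16·307.8/(π·1.04×10^8))^(1/3) = 0.02470 m.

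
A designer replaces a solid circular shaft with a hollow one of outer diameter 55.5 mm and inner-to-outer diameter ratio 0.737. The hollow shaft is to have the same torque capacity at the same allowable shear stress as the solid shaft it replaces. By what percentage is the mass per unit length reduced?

Equal τ_max and T ⇒ the solid shaft needs d_s³ = d_o³(1−k⁴), so d_s = 55.5·(1−0.737⁴)^(1/3) = 49.39 mm.
Area ratio A_h/A_s = d_o²(1−k²)/d_s² = (1−k²)/(1−k⁴)^(2/3) = 0.5767.
Mass saving = 1 − 0.5767 = 42.3 %.

42.3 %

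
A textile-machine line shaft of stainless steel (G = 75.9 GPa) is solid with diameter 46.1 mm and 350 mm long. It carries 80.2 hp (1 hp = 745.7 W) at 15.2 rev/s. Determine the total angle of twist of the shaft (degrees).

ω = 2π·15.2 = 95.50 rad/s, so T = P/ω = 80.2×745.7 / 95.50 = 626.2 N·m.
J = πd⁴/32 = π(0.0461)⁴/32 = 4.434×10^-7 m⁴.
θ = T·L/(G·J) = 626.2 × 0.350 / (75.9×10⁹ × 4.434×10^-7) = 6.512×10^-3 rad.

0.373°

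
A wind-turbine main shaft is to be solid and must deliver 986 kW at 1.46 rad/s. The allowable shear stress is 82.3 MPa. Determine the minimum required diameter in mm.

ω = 1.46 rad/s, so T = P/ω = 986×10³ / 1.460 = 675300 N·m.
For a solid shaft τ_max = 16T/(πd³), so d = (16T/(π τ_allow))^(1/3) = (16·675300/(π·8.23×10^7))^(1/3) = 0.3470 m.

347 mm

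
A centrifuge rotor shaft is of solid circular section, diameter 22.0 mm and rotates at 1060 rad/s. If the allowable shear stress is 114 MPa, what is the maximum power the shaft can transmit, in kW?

J = πd⁴/32 = π(0.0220)⁴/32 = 2.300×10^-8 m⁴.
T_max = τ_allow·J/r = 1.14×10^8 × 2.300×10^-8 / 0.0110 = 238.3 N·m.
ω = 1060 rad/s, so P_max = T_max·ω = 2.526×10^5 W.

253 kW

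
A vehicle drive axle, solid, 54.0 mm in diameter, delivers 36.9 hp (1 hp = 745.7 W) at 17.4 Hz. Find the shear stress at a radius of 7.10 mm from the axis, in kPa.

ω = 2π·17.4 = 109.3 rad/s, so T = P/ω = 36.9×745.7 / 109.3 = 251.7 N·m.
J = πd⁴/32 = π(0.0540)⁴/32 = 8.348×10^-7 m⁴.
Shear stress varies linearly with radius: τ = T·r/J = 251.7 × 0.00710 / 8.348×10^-7 = 2.141×10^6 Pa.

2140 kPa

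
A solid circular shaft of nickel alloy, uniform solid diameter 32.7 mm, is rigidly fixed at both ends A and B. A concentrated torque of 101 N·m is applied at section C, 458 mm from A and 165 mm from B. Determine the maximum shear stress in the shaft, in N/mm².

With uniform GJ and both ends fixed, compatibility θ_AC = θ_CB gives T_A·a = T_B·b, together with T_A + T_B = T₀.
T_A = T₀·b/(a+b) = 101.0·165/623.0 = 26.75 N·m; T_B = 74.25 N·m.
τ in each portion: τ_AC = 3.90×10^6 Pa, τ_CB = 1.08×10^7 Pa; maximum is in CB.
τ_max = T_CB·r/J = 74.25·0.0163/1.12×10^-7 = 1.081×10^7 Pa.

10.8 N/mm²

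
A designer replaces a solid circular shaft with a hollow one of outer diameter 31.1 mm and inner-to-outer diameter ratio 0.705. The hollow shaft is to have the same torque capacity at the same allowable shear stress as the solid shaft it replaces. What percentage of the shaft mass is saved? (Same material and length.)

Equal τ_max and T ⇒ the solid shaft needs d_s³ = d_o³(1−k⁴), so d_s = 31.1·(1−0.705⁴)^(1/3) = 28.29 mm.
Area ratio A_h/A_s = d_o²(1−k²)/d_s² = (1−k²)/(1−k⁴)^(2/3) = 0.6077.
Mass saving = 1 − 0.6077 = 39.2 %.

39.2 %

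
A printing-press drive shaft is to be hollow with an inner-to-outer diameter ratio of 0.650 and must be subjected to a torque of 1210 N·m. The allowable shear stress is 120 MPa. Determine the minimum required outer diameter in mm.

39.7 mm

For a hollow shaft with d_i/d_o = 0.650: τ_max = 16T/(π d_o³ (1−k⁴)), so d_o = [16T/(π τ_allow (1−k⁴))]^(1/3) = [16·1210/(π·1.20×10^8·0.8215)]^(1/3) = 0.03969 m.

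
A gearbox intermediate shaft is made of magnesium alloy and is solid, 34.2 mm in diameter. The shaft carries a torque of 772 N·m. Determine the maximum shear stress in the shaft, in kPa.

J = πd⁴/32 = π(0.0342)⁴/32 = 1.343×10^-7 m⁴.
τ_max = T·r/J = 772.0 × 0.0171 / 1.343×10^-7 = 9.829×10^7 Pa.

98300 kPa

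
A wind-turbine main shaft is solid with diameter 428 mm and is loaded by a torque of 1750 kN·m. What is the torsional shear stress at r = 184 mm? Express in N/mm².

J = πd⁴/32 = π(0.428)⁴/32 = 3.294×10^-3 m⁴.
Shear stress varies linearly with radius: τ = T·r/J = 1.750e6 × 0.184 / 3.294×10^-3 = 9.774×10^7 Pa.

97.7 N/mm²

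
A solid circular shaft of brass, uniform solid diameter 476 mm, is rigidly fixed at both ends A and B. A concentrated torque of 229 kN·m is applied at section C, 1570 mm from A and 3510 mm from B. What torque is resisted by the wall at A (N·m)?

158000 N·m

With uniform GJ and both ends fixed, compatibility θ_AC = θ_CB gives T_A·a = T_B·b, together with T_A + T_B = T₀.
T_A = T₀·b/(a+b) = 229000·3510/5080 = 158200 N·m; T_B = 70770 N·m.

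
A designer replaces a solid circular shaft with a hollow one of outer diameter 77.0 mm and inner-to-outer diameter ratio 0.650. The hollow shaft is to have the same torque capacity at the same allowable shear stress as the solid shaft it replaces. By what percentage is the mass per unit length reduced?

34.2 %

Equal τ_max and T ⇒ the solid shaft needs d_s³ = d_o³(1−k⁴), so d_s = 77.0·(1−0.650⁴)^(1/3) = 72.11 mm.
Area ratio A_h/A_s = d_o²(1−k²)/d_s² = (1−k²)/(1−k⁴)^(2/3) = 0.6584.
Mass saving = 1 − 0.6584 = 34.2 %.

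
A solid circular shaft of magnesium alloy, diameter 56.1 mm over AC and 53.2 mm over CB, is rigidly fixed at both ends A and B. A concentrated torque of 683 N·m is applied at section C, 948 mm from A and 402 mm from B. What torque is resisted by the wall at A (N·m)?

235 N·m

Compatibility: T_A·a/J_AC = T_B·b/J_CB with T_A + T_B = T₀.
J_AC = 9.72×10^-7 m⁴, J_CB = 7.86×10^-7 m⁴, so T_A = T₀·(J_AC/a)/((J_AC/a)+(J_CB/b)) = 234.9 N·m, T_B = 448.1 N·m.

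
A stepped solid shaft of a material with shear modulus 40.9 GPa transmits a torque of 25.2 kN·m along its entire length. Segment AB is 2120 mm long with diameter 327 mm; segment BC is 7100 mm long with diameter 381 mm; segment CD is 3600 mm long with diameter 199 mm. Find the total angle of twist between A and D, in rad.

0.0177 rad

J_AB = π(0.327)⁴/32 = 1.12×10^-3 m⁴; J_BC = π(0.381)⁴/32 = 2.07×10^-3 m⁴; J_CD = π(0.199)⁴/32 = 1.54×10^-4 m⁴.
θ = (T/G)·Σ L_i/J_i = (25200/40.9×10⁹)·(2.12/1.12×10^-3 + 7.10/2.07×10^-3 + 3.60/1.54×10^-4) = 0.01769 rad.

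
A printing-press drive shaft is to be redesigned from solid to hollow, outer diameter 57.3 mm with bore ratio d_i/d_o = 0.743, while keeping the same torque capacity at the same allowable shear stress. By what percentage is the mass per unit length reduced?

42.9 %

Equal τ_max and T ⇒ the solid shaft needs d_s³ = d_o³(1−k⁴), so d_s = 57.3·(1−0.743⁴)^(1/3) = 50.76 mm.
Area ratio A_h/A_s = d_o²(1−k²)/d_s² = (1−k²)/(1−k⁴)^(2/3) = 0.5708.
Mass saving = 1 − 0.5708 = 42.9 %.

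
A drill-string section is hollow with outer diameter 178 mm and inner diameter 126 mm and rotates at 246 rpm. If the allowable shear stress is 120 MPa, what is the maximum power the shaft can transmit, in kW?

J = π(d_o⁴ − d_i⁴)/32 = π(0.178⁴ − 0.126⁴)/32 = 7.381×10^-5 m⁴.
T_max = τ_allow·J/r = 1.20×10^8 × 7.381×10^-5 / 0.0890 = 99520 N·m.
ω = 2π·246/60 = 25.76 rad/s, so P_max = T_max·ω = 2.564×10^6 W.

2560 kW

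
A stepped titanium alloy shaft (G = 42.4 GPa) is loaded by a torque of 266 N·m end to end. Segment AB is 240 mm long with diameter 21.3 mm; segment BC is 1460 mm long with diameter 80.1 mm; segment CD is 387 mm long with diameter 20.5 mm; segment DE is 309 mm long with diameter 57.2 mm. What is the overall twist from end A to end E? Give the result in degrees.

12.5°

J_AB = π(0.0213)⁴/32 = 2.02×10^-8 m⁴; J_BC = π(0.0801)⁴/32 = 4.04×10^-6 m⁴; J_CD = π(0.0205)⁴/32 = 1.73×10^-8 m⁴; J_DE = π(0.0572)⁴/32 = 1.05×10^-6 m⁴.
θ = (T/G)·Σ L_i/J_i = (266.0/42.4×10⁹)·(0.240/2.02×10^-8 + 1.46/4.04×10^-6 + 0.387/1.73×10^-8 + 0.309/1.05×10^-6) = 0.2186 rad.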